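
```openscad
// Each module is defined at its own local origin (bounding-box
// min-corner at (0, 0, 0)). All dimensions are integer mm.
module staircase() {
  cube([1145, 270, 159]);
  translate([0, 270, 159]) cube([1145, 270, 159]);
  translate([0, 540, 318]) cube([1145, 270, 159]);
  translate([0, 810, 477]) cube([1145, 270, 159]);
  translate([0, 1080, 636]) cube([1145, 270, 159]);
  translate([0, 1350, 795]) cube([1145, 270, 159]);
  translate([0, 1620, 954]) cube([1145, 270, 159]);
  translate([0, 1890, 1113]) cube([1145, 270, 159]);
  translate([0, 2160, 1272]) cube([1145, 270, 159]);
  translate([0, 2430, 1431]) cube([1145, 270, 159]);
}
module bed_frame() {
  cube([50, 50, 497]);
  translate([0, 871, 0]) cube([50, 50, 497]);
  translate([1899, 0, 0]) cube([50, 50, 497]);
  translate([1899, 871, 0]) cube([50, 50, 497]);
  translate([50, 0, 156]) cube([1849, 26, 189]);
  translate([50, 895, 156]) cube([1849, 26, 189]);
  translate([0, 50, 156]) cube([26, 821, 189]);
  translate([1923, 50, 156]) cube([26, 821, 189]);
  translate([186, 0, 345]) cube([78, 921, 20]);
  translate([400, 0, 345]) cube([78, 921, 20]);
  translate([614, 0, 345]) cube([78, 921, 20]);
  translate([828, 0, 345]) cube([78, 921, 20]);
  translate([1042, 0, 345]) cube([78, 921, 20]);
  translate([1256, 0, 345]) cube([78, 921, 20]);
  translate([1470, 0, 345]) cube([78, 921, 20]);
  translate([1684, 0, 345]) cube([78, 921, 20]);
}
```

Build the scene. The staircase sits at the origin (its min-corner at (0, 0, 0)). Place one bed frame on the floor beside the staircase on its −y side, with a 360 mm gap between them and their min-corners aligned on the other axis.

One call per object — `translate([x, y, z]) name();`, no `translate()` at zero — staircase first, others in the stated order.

staircase();
translate([0, -1281, 0]) bed_frame();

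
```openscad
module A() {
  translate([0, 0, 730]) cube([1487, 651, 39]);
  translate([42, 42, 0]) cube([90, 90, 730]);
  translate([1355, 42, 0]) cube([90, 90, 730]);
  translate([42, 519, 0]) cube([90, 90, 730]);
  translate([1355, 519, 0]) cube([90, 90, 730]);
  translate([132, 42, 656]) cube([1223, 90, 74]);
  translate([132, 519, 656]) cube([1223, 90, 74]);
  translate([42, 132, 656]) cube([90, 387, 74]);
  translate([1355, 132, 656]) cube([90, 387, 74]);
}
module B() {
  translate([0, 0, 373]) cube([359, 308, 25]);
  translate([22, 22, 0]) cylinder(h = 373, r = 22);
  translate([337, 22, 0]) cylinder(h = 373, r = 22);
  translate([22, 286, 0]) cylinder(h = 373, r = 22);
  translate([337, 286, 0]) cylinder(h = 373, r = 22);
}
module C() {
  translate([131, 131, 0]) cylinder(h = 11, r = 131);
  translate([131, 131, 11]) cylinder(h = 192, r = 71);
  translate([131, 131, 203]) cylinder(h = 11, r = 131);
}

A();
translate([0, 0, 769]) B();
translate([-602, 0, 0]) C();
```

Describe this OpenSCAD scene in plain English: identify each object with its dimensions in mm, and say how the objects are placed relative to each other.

A is a table: top 1487 mm (x) × 651 mm (y), 39 mm thick, upper face at z = 769 mm, on four 90×90 mm square legs, each inset 42 mm from the nearest pair of top edges, running from z = 0 to the bottom of the top. Four apron rails, 90 mm thick and 74 mm tall, run between adjacent legs with their top edges flush with the underside of the top and their outer faces flush with the legs' outer faces.

B is a four-legged stool. The seat is a 359×308×25 mm slab whose top surface is at z = 398 mm; four round legs, each 44 mm in diameter, run from the floor (z = 0) to the underside of the seat, each leg's axis is inset half a diameter from the nearest pair of seat edges (so the leg's bounding box is flush with the corner).

C is a spool: two coaxial disc flanges of radius 131 mm and thickness 11 mm, joined by a core cylinder of radius 71 mm and height 192 mm. The lower flange rests on z = 0 and the three cylinders share a vertical axis.

The stool is on top of the table. The spool is on the floor beside the table on its −x side.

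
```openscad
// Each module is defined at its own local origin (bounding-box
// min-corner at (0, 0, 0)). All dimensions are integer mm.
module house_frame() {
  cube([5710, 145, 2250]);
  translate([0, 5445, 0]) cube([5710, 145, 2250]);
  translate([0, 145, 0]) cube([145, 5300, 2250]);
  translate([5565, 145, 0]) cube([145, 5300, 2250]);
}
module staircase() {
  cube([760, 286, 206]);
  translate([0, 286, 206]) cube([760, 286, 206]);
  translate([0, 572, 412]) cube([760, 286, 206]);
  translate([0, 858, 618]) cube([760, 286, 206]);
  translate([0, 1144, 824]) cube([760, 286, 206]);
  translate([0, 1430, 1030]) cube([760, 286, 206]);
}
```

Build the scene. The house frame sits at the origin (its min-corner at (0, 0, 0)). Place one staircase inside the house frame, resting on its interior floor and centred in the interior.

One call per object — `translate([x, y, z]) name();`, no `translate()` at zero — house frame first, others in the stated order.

house_frame();
translate([2475, 1937, 0]) staircase();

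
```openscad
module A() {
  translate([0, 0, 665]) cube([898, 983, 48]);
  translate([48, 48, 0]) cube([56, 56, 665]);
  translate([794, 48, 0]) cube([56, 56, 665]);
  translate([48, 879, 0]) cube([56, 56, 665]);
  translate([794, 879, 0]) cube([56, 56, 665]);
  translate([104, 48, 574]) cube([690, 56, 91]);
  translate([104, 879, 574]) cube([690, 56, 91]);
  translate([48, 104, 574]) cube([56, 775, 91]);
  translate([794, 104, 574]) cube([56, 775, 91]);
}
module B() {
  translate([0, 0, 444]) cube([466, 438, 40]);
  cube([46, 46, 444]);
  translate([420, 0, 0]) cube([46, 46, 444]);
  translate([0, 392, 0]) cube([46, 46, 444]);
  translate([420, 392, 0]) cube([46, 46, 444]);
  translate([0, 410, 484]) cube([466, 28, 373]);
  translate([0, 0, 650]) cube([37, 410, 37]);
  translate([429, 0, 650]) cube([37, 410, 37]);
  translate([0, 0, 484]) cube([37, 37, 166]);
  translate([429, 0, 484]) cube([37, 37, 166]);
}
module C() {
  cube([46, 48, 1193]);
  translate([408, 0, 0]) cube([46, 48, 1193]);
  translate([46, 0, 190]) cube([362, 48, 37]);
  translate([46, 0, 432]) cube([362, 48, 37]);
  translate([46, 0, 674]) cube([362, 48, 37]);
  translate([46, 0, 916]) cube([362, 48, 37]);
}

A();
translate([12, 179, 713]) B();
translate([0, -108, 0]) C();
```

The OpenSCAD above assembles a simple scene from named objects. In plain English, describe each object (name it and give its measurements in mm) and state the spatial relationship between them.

A is a table with a 898×983 mm rectangular top, 48 mm thick, top surface at z = 713 mm, supported by four 56×56 mm square legs, each inset 48 mm from the nearest pair of top edges, running from the floor. Four apron rails, 56 mm thick and 91 mm tall, run between adjacent legs with their top edges flush with the underside of the top and their outer faces flush with the legs' outer faces.

B is a chair: 466×438 mm seat, 40 mm thick, top at z = 484 mm, on four 46 mm square corner legs flush with the seat edges. A 28 mm thick backrest slab spans the full seat width, extending 373 mm above the seat top, its back face flush with the seat's +y edge. Two armrests of 37×37 mm section run along each side from the seat's front edge to the front of the backrest, top faces 203 mm above the seat top and outer faces flush with the seat's x-edges; a 37×37 mm post under the front of each armrest stands on the seat at the front corner.

C is a wooden ladder with two side rails of 46×48 mm section and 1193 mm height, set 454 mm apart overall. Between them run 4 rectangular rungs (48 mm deep, 37 mm thick), front faces flush with the rails' −y face. The bottom of the first rung is 190 mm above the floor and each subsequent rung is 242 mm higher than the one below.

The chair is on top of the table. The ladder is on the floor beside the table on its −y side.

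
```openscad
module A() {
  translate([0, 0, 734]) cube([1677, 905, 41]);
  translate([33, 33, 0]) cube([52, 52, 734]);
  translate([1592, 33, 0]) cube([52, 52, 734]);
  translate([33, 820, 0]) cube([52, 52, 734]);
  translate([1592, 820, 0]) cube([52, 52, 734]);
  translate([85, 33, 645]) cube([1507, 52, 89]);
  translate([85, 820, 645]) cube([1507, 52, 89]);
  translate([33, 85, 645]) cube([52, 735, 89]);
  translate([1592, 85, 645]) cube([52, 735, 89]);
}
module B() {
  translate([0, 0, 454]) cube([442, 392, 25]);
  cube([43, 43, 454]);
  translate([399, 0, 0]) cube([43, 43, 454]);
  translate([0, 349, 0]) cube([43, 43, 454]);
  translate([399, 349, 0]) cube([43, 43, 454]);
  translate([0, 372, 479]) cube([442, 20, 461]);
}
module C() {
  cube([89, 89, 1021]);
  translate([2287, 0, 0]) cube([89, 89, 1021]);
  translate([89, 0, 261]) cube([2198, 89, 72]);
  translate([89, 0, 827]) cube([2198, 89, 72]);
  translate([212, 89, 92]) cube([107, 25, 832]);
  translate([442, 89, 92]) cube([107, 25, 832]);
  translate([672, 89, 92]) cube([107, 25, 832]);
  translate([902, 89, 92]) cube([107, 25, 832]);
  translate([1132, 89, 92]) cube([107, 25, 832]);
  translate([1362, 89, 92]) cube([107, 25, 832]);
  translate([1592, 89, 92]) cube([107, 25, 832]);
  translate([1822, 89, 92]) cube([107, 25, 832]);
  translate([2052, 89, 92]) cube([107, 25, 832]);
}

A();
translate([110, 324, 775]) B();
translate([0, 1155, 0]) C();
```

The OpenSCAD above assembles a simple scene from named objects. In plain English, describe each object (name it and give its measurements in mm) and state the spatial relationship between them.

A is a table: top 1677 mm (x) × 905 mm (y), 41 mm thick, upper face at z = 775 mm, on four 52×52 mm square legs, each inset 33 mm from the nearest pair of top edges, running from z = 0 to the bottom of the top. Four apron rails, 52 mm thick and 89 mm tall, run between adjacent legs with their top edges flush with the underside of the top and their outer faces flush with the legs' outer faces.

B is a chair. The seat is a 442×392×25 mm slab with its top at z = 479 mm, on four 43×43 mm corner legs (flush with the seat edges, standing on z = 0). A flat backrest 20 mm thick, 461 mm tall, spans the full seat width and rises from the seat top along its +y edge, rear face flush with the rear of the seat.

C is a fence section. Two 89×89 mm posts, 1021 mm tall, stand on the floor with a clear span of 2198 mm between their inner faces. Two horizontal rails of 89×72 mm section span the gap between the posts with their undersides at z = 261 mm and z = 827 mm, flush with the posts' −y face. 9 pickets, each 107 mm wide, 25 mm thick and 832 mm tall, are fixed to the +y face of the rails with their bottoms at z = 92 mm, evenly spaced across the span with equal gaps (rounded down to the nearest mm) at the −x end and between each pair — any rounding remainder accumulates at the +x end.

The chair is on top of the table. The fence section is on the floor beside the table on its +y side.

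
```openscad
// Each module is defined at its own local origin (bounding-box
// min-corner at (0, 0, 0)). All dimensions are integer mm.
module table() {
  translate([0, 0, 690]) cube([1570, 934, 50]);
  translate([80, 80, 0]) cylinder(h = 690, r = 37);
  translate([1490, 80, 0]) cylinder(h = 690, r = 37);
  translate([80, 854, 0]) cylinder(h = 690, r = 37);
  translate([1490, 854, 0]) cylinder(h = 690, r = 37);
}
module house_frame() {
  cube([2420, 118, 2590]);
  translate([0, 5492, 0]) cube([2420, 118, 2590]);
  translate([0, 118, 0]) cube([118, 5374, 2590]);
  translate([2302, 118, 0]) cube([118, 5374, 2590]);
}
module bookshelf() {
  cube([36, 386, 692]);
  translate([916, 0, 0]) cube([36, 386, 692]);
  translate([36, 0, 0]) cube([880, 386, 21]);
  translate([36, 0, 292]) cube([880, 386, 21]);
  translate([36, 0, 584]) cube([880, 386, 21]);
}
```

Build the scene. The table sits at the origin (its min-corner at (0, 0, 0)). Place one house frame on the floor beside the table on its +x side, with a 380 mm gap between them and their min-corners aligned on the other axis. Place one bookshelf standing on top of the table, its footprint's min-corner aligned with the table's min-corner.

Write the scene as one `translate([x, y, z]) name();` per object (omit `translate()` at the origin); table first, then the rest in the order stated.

table();
translate([1950, 0, 0]) house_frame();
translate([0, 0, 740]) bookshelf();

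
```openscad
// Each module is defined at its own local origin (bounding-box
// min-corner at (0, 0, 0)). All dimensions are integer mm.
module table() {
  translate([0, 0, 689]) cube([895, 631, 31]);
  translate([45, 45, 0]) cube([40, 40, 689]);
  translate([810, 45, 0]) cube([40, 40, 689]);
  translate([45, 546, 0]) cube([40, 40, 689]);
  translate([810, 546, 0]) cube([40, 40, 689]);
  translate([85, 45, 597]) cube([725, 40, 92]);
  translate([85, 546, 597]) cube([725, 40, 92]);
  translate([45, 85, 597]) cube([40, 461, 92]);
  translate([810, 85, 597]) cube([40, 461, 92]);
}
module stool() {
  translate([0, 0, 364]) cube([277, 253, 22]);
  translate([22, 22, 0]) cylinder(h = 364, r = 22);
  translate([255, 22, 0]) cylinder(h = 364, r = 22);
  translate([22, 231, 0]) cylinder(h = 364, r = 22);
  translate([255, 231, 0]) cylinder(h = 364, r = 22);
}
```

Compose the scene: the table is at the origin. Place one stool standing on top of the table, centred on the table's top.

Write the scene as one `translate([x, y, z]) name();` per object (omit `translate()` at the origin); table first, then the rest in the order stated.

table();
translate([309, 189, 720]) stool();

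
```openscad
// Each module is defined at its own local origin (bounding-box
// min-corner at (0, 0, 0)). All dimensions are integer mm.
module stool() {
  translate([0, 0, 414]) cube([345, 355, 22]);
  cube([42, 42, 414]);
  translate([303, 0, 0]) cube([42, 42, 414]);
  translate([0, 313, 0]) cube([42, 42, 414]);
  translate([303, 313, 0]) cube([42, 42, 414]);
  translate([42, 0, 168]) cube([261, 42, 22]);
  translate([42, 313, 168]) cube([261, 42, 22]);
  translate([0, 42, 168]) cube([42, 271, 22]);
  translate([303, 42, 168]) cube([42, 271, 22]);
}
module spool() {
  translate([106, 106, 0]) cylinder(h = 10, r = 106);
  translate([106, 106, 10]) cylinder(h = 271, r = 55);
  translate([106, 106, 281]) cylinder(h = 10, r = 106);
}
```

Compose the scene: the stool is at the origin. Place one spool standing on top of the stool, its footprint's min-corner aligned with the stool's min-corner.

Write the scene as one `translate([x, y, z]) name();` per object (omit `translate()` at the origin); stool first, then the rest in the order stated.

stool();
translate([0, 0, 436]) spool();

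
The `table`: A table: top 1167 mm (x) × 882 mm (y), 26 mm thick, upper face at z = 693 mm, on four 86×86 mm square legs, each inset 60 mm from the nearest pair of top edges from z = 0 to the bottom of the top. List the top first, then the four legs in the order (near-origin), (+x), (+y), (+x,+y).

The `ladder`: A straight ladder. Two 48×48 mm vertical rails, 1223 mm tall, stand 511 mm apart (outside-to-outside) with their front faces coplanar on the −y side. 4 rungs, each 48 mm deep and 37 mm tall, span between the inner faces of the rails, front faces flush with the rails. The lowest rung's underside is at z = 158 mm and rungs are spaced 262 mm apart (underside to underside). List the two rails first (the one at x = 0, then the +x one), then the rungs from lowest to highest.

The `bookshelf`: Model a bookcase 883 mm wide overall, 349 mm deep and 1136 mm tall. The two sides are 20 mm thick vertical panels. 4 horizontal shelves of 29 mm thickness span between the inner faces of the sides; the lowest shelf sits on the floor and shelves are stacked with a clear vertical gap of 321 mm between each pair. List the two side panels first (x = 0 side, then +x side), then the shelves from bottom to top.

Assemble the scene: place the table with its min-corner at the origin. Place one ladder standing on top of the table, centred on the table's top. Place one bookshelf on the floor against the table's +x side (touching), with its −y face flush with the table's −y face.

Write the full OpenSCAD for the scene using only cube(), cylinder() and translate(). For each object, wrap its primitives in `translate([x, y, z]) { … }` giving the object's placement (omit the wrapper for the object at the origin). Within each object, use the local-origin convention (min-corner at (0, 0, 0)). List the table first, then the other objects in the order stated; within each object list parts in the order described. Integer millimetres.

translate([0, 0, 667]) cube([1167, 882, 26]);
translate([60, 60, 0]) cube([86, 86, 667]);
translate([1021, 60, 0]) cube([86, 86, 667]);
translate([60, 736, 0]) cube([86, 86, 667]);
translate([1021, 736, 0]) cube([86, 86, 667]);
translate([328, 417, 693]) {
  cube([48, 48, 1223]);
  translate([463, 0, 0]) cube([48, 48, 1223]);
  translate([48, 0, 158]) cube([415, 48, 37]);
  translate([48, 0, 420]) cube([415, 48, 37]);
  translate([48, 0, 682]) cube([415, 48, 37]);
  translate([48, 0, 944]) cube([415, 48, 37]);
}
translate([1167, 0, 0]) {
  cube([20, 349, 1136]);
  translate([863, 0, 0]) cube([20, 349, 1136]);
  translate([20, 0, 0]) cube([843, 349, 29]);
  translate([20, 0, 350]) cube([843, 349, 29]);
  translate([20, 0, 700]) cube([843, 349, 29]);
  translate([20, 0, 1050]) cube([843, 349, 29]);
}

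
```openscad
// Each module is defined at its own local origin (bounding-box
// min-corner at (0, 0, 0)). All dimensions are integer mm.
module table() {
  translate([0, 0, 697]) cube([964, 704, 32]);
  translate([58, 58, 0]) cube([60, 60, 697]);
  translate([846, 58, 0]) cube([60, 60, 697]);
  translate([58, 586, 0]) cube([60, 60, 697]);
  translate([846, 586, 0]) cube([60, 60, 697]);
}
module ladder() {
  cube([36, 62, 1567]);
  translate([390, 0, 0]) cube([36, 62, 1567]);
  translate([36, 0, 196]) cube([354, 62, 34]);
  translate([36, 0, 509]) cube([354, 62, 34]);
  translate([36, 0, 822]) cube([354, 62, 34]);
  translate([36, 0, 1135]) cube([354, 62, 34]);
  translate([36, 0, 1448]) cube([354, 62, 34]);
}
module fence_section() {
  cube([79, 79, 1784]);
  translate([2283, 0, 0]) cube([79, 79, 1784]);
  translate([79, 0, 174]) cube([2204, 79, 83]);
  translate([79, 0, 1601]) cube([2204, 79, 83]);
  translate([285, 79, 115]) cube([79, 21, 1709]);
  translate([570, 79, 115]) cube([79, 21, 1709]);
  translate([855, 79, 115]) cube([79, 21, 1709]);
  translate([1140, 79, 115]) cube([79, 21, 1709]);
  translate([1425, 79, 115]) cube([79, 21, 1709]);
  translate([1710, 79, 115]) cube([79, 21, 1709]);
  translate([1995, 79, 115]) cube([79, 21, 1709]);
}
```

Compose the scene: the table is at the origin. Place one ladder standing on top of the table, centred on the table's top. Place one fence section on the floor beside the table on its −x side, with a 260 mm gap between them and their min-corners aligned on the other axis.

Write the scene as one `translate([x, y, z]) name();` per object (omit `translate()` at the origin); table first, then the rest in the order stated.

table();
translate([269, 321, 729]) ladder();
translate([-2622, 0, 0]) fence_section();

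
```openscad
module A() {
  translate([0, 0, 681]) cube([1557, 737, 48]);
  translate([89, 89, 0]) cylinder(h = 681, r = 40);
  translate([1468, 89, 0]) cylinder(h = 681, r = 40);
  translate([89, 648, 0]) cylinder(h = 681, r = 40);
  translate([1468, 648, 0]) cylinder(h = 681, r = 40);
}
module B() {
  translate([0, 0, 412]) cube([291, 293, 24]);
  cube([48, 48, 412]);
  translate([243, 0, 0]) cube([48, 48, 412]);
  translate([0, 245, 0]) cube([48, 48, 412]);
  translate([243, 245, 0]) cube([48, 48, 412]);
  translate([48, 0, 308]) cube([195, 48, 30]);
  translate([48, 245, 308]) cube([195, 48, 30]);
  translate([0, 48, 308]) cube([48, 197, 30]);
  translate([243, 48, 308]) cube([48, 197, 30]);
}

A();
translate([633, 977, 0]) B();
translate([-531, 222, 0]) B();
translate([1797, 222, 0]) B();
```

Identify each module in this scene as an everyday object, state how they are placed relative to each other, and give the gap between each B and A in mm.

A is a table. B is a stool. Three stools sit around the table at the +y, −x, +x sides. The gap between each stool and the table is 240 mm.

Each stool's nearest face is 240 mm from the table's bounding box.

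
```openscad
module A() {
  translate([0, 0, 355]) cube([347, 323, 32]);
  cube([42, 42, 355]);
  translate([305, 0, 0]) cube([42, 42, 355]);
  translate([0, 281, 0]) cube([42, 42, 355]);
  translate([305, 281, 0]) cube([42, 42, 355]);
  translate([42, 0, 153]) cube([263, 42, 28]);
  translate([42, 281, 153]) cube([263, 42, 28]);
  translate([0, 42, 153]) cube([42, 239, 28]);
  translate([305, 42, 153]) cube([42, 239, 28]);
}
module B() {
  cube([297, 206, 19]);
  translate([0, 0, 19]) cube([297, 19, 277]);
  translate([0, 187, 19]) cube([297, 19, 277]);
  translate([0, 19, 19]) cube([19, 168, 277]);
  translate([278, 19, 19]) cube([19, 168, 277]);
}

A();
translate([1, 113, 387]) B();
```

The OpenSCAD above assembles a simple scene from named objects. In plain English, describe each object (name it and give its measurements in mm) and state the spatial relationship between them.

A is a four-legged stool. The seat is 347×323 mm, 32 mm thick, top at z = 387 mm. It stands on four square legs, each 42×42 mm in cross-section, from z = 0 to the seat underside, each flush with a corner of the seat. Four stretchers, 42 mm wide and 28 mm tall, connect adjacent legs with their undersides at z = 153 mm, each running between the inner faces of the legs it joins and aligned with the legs' outer faces on the other axis.

B is an open-topped rectangular box: outside dimensions 297×206×296 mm, with a uniform wall and base thickness of 19 mm. The base is a full 297×206 slab on the floor; four walls sit on top of the base. The front and back walls (the −y and +y sides) span the full width; the two side walls fit between them.

The open box is on top of the stool.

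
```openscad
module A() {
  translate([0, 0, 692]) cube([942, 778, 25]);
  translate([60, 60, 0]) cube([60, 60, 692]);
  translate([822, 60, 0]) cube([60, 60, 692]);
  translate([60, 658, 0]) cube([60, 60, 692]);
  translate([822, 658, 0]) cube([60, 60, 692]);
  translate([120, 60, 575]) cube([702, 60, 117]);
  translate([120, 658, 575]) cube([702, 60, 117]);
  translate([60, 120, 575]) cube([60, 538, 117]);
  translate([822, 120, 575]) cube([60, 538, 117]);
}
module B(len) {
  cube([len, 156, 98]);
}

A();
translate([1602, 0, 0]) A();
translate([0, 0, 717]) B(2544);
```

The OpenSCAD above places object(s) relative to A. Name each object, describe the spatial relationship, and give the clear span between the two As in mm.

Second table starts at x = 1602; first ends at x = 942; clear span = 1602 − 942 = 660 mm.

A is a table. B is a beam. A beam spans the tops of two tables. The clear span between the two tables is 660 mm.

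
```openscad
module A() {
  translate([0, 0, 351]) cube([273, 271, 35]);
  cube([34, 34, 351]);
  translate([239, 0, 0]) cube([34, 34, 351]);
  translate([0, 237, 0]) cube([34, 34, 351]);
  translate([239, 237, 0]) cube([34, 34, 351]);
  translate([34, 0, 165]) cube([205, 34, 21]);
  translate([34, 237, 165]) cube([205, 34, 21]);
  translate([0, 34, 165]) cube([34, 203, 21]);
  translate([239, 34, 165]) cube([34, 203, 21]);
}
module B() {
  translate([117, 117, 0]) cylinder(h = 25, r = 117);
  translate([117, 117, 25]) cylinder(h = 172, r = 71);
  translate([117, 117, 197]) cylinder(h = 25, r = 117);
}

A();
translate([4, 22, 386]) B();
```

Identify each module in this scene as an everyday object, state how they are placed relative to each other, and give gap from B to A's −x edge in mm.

The spool's min-x is at 4; the stool's min-x is 0; gap = 4 mm.

A is a stool. B is a spool. The spool is on top of the stool. The gap from the spool to the stool's −x edge is 4 mm.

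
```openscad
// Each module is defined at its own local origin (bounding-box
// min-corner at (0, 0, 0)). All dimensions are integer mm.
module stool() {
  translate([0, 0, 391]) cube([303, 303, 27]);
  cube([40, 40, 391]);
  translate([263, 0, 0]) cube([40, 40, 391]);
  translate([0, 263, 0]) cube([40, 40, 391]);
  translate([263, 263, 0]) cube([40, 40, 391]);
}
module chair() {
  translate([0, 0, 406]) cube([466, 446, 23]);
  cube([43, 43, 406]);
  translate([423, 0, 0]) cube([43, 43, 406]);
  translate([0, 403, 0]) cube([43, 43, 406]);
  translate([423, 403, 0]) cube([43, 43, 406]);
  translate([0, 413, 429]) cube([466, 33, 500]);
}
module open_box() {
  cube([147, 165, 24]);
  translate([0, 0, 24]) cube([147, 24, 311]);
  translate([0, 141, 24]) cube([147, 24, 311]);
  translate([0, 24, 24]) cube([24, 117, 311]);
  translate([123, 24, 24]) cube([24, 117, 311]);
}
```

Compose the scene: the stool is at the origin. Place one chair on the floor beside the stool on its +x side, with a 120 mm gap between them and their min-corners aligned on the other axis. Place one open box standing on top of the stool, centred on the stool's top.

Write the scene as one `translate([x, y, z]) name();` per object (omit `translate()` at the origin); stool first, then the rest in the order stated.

stool();
translate([423, 0, 0]) chair();
translate([78, 69, 418]) open_box();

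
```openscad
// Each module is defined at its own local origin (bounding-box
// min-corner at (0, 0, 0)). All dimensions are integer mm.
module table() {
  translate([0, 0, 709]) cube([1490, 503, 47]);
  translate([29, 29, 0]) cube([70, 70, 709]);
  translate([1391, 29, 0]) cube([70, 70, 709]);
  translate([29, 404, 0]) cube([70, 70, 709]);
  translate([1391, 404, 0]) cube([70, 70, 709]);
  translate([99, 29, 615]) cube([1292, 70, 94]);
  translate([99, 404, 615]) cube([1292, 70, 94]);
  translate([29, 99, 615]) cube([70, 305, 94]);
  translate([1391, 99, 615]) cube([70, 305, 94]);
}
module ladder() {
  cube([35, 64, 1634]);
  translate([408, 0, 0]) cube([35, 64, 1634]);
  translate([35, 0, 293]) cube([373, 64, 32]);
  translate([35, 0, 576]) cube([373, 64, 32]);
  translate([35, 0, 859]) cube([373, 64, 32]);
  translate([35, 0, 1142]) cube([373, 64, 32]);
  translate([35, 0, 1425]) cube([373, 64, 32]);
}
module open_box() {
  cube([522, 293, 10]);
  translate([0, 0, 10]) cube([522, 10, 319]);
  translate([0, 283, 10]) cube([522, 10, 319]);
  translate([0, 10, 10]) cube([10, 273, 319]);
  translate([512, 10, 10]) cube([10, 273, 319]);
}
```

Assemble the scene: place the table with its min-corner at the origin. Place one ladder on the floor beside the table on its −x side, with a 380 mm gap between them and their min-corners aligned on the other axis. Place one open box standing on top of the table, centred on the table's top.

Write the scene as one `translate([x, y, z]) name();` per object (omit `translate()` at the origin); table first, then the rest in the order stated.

table();
translate([-823, 0, 0]) ladder();
translate([484, 105, 756]) open_box();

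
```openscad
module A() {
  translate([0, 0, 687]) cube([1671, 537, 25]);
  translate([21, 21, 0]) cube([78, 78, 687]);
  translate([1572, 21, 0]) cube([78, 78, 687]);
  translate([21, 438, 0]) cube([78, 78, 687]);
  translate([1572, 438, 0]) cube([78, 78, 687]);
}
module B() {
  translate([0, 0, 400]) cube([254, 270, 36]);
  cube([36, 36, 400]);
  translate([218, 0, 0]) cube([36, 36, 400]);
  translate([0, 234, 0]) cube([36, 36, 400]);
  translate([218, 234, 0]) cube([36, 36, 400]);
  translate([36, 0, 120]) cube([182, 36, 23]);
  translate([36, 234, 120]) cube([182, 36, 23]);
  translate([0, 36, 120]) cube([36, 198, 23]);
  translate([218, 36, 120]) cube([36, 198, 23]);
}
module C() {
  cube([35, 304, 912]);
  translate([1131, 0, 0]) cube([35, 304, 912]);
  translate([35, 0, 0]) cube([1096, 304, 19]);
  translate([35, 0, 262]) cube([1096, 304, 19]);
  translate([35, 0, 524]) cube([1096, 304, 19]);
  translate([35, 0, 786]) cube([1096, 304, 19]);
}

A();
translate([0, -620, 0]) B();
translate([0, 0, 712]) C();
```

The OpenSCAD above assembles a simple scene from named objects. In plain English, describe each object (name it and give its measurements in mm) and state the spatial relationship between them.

A is a table: top 1671 mm (x) × 537 mm (y), 25 mm thick, upper face at z = 712 mm, on four 78×78 mm square legs, each inset 21 mm from the nearest pair of top edges, running from z = 0 to the bottom of the top.

B is a four-legged stool. The seat is a 254×270×36 mm slab whose top surface is at z = 436 mm; four square legs, each 36×36 mm in cross-section, run from the floor (z = 0) to the underside of the seat, each flush with a corner of the seat. Four stretchers, 36 mm wide and 23 mm tall, connect adjacent legs with their undersides at z = 120 mm, each running between the inner faces of the legs it joins and aligned with the legs' outer faces on the other axis.

C is an open bookshelf. Two side panels, each 35 mm thick, 304 mm deep and 912 mm tall, stand 1166 mm apart (outside-to-outside). Between them sit 4 shelves, each 19 mm thick and 304 mm deep, spanning the full gap between the sides. The bottom shelf rests on the floor (its underside at z = 0) and the clear gap between one shelf's top and the next shelf's underside is 243 mm.

The stool is on the floor beside the table on its −y side. The bookshelf is on top of the table.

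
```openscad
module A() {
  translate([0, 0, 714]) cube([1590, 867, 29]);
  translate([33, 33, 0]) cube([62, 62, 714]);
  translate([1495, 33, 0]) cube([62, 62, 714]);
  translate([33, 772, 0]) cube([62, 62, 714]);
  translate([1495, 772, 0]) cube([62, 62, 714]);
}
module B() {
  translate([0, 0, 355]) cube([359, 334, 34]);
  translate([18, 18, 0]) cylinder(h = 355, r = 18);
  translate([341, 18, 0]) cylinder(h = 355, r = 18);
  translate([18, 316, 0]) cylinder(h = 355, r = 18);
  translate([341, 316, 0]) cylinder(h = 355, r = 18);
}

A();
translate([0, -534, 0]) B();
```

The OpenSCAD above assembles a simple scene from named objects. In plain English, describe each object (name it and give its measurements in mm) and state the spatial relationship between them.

A is a table: top 1590 mm (x) × 867 mm (y), 29 mm thick, upper face at z = 743 mm, on four 62×62 mm square legs, each inset 33 mm from the nearest pair of top edges, running from z = 0 to the bottom of the top.

B is a four-legged stool. The seat is 359×334 mm, 34 mm thick, top at z = 389 mm. It stands on four round legs, each 36 mm in diameter, from z = 0 to the seat underside, each leg's axis is inset half a diameter from the nearest pair of seat edges (so the leg's bounding box is flush with the corner).

The stool is on the floor beside the table on its −y side.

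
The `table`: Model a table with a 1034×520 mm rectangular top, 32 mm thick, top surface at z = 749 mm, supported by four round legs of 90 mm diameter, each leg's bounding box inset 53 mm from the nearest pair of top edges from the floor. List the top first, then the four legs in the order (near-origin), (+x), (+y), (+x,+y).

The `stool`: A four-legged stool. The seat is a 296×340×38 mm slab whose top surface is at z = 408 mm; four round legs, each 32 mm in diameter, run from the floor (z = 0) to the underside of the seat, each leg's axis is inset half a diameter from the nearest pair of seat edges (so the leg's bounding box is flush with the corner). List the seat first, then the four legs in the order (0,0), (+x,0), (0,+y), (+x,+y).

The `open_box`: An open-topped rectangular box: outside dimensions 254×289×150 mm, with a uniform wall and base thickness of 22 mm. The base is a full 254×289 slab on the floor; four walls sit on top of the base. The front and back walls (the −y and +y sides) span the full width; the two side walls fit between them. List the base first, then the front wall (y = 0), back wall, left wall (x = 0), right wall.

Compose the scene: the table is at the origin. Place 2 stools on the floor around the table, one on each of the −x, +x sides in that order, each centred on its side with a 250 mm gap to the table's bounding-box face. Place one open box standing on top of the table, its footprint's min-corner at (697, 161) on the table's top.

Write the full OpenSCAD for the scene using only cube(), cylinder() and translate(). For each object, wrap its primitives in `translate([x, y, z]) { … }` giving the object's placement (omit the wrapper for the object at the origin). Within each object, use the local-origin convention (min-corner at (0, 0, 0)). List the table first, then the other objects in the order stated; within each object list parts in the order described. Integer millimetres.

translate([0, 0, 717]) cube([1034, 520, 32]);
translate([98, 98, 0]) cylinder(h = 717, r = 45);
translate([936, 98, 0]) cylinder(h = 717, r = 45);
translate([98, 422, 0]) cylinder(h = 717, r = 45);
translate([936, 422, 0]) cylinder(h = 717, r = 45);
translate([-546, 90, 0]) {
  translate([0, 0, 370]) cube([296, 340, 38]);
  translate([16, 16, 0]) cylinder(h = 370, r = 16);
  translate([280, 16, 0]) cylinder(h = 370, r = 16);
  translate([16, 324, 0]) cylinder(h = 370, r = 16);
  translate([280, 324, 0]) cylinder(h = 370, r = 16);
}
translate([1284, 90, 0]) {
  translate([0, 0, 370]) cube([296, 340, 38]);
  translate([16, 16, 0]) cylinder(h = 370, r = 16);
  translate([280, 16, 0]) cylinder(h = 370, r = 16);
  translate([16, 324, 0]) cylinder(h = 370, r = 16);
  translate([280, 324, 0]) cylinder(h = 370, r = 16);
}
translate([697, 161, 749]) {
  cube([254, 289, 22]);
  translate([0, 0, 22]) cube([254, 22, 128]);
  translate([0, 267, 22]) cube([254, 22, 128]);
  translate([0, 22, 22]) cube([22, 245, 128]);
  translate([232, 22, 22]) cube([22, 245, 128]);
}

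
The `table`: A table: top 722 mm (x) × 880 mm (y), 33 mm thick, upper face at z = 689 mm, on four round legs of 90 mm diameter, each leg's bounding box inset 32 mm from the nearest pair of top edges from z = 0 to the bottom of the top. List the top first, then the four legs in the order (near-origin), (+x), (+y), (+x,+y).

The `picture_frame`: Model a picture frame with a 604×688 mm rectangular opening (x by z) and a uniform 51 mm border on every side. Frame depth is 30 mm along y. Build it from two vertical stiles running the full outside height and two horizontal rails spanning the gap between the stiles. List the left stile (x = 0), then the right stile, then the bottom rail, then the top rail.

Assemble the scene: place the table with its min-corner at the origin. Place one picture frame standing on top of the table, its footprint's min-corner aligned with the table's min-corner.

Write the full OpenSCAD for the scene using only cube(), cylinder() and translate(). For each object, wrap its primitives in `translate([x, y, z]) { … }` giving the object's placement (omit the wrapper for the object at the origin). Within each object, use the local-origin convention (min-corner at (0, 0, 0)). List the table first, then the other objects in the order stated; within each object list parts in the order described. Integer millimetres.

translate([0, 0, 656]) cube([722, 880, 33]);
translate([77, 77, 0]) cylinder(h = 656, r = 45);
translate([645, 77, 0]) cylinder(h = 656, r = 45);
translate([77, 803, 0]) cylinder(h = 656, r = 45);
translate([645, 803, 0]) cylinder(h = 656, r = 45);
translate([0, 0, 689]) {
  cube([51, 30, 790]);
  translate([655, 0, 0]) cube([51, 30, 790]);
  translate([51, 0, 0]) cube([604, 30, 51]);
  translate([51, 0, 739]) cube([604, 30, 51]);
}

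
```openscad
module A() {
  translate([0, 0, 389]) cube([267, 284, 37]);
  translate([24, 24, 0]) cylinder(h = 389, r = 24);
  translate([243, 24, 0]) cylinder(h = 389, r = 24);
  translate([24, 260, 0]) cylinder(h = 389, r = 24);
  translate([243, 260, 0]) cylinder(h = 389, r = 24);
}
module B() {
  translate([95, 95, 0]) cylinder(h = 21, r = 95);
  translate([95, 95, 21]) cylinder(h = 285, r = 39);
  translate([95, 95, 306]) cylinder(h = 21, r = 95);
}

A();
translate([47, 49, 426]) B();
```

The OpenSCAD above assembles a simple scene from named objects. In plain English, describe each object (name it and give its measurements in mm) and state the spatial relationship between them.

A is a four-legged stool. The seat is 267×284 mm, 37 mm thick, top at z = 426 mm. It stands on four round legs, each 48 mm in diameter, from z = 0 to the seat underside, each leg's axis is inset half a diameter from the nearest pair of seat edges (so the leg's bounding box is flush with the corner).

B is a spool: two coaxial disc flanges of radius 95 mm and thickness 21 mm, joined by a core cylinder of radius 39 mm and height 285 mm. The lower flange rests on z = 0 and the three cylinders share a vertical axis.

The spool is on top of the stool.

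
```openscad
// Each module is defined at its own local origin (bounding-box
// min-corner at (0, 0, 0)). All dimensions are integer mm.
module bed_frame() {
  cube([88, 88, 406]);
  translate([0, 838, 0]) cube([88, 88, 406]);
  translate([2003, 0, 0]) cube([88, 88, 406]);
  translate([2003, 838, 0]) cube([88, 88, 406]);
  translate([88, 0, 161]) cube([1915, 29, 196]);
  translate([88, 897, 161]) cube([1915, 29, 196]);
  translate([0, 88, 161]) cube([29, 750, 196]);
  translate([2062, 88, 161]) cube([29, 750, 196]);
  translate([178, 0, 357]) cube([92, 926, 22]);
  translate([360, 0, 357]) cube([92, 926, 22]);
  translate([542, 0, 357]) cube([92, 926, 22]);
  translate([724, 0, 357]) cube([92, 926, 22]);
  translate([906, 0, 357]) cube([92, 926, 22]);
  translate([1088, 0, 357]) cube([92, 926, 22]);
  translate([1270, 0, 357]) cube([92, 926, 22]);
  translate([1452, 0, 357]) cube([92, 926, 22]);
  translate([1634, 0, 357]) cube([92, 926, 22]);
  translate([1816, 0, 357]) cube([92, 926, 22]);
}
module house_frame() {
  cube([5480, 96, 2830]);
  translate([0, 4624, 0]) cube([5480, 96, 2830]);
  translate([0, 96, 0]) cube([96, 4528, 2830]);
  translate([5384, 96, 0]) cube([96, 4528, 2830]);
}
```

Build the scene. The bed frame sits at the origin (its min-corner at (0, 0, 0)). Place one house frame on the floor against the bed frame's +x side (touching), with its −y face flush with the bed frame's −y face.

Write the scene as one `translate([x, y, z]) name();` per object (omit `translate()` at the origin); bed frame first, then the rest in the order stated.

bed_frame();
translate([2091, 0, 0]) house_frame();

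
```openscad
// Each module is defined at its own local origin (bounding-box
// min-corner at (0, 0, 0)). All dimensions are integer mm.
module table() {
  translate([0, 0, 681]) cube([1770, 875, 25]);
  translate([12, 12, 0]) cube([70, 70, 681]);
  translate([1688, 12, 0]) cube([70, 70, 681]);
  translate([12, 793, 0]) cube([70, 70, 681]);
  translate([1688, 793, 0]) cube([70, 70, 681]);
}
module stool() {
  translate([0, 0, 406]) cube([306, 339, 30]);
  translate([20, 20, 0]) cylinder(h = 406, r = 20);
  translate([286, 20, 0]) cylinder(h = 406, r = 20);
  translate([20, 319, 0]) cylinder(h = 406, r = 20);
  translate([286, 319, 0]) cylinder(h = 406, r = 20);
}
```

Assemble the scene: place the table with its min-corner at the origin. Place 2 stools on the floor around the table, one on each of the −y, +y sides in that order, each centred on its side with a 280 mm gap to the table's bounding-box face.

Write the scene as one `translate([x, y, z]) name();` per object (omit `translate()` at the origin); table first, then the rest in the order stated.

table();
translate([732, -619, 0]) stool();
translate([732, 1155, 0]) stool();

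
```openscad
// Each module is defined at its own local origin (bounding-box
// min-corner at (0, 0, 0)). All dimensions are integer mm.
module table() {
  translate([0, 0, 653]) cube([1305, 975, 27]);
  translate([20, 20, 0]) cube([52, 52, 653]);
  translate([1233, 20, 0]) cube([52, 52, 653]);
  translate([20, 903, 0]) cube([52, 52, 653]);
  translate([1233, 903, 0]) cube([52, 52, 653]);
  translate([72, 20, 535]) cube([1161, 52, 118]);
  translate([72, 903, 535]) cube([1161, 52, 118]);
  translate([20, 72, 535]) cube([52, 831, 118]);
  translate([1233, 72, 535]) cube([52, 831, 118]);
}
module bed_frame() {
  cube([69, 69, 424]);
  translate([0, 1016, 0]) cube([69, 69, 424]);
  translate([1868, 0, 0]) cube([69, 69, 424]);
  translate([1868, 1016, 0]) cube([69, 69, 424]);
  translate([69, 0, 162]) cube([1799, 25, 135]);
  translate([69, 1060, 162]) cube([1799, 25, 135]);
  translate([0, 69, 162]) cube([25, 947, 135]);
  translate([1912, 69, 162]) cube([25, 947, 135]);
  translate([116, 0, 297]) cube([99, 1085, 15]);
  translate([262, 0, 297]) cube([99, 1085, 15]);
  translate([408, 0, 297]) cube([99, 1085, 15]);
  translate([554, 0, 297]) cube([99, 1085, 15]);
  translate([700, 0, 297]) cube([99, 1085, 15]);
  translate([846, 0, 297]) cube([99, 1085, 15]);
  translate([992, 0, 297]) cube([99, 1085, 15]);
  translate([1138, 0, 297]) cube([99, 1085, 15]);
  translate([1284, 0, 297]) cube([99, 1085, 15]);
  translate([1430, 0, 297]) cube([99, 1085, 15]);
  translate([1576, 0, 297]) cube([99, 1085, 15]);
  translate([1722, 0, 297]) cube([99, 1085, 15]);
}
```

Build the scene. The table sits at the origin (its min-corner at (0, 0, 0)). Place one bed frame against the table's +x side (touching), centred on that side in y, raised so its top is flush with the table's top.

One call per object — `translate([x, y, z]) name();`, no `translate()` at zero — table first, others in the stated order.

table();
translate([1305, -55, 256]) bed_frame();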